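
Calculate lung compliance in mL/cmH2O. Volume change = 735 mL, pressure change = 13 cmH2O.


C = dV / dP
C = 735 / 13
C = 56.54 mL/cmH2O


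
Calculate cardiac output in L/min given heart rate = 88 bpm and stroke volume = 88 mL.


CO = HR * SV
CO = 88 * 88 / 1000
CO = 7.744 L/min


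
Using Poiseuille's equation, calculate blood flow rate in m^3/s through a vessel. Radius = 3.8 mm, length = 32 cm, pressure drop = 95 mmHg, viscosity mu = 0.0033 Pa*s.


Q = pi*r^4*dP / (8*mu*L)
r = 0.0038 m, L = 0.32 m
dP = 95 mmHg = 12665.59 Pa
Q = 9.8210e-04 m^3/s


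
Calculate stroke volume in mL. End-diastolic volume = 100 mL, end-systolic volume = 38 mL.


SV = EDV - ESV
SV = 100 - 38
SV = 62 mL


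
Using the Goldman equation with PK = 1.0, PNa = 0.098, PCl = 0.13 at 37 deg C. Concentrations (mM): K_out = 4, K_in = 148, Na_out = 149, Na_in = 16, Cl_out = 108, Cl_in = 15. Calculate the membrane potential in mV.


Vm = (RT/F)*ln((PK*Ko + PNa*Nao + PCl*Cli)/(PK*Ki + PNa*Nai + PCl*Clo))
Numer = 20.552, Denom = 163.608
Vm = -55.44 mV


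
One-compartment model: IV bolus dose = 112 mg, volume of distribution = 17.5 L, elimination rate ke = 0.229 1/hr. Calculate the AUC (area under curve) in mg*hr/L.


C0 = Dose/Vd = 112/17.5 = 6.4 mg/L
AUC = C0/ke = 6.4/0.229
AUC = 27.95 mg*hr/L


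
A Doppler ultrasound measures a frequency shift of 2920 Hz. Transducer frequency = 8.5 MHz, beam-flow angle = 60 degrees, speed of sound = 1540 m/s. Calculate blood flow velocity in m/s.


v = fd * c / (2 * f0 * cos(theta))
v = 2920 * 1540 / (2 * 8.5000e+06 * cos(60))
v = 0.529 m/s


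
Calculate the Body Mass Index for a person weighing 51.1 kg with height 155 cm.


BMI = weight / height^2
height = 155 cm = 1.55 m
BMI = 51.1 / 1.55^2
BMI = 21.27 kg/m^2


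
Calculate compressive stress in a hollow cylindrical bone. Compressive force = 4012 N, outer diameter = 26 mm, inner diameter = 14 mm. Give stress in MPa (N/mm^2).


A = pi*(r_o^2 - r_i^2)
r_o = 13 mm, r_i = 7 mm
A = 376.991 mm^2
sigma = F/A = 4012 / 376.991
sigma = 10.64 MPa


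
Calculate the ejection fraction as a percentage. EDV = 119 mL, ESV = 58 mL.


SV = EDV - ESV = 119 - 58 = 61 mL
EF = SV/EDV * 100 = 61/119 * 100
EF = 51.26%


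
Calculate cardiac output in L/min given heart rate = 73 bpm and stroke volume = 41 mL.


CO = HR * SV
CO = 73 * 41 / 1000
CO = 2.993 L/min


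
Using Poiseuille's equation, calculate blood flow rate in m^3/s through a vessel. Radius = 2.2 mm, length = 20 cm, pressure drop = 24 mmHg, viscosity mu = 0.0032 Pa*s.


Q = pi*r^4*dP / (8*mu*L)
r = 0.0022 m, L = 0.2 m
dP = 24 mmHg = 3199.728 Pa
Q = 4.5992e-05 m^3/s


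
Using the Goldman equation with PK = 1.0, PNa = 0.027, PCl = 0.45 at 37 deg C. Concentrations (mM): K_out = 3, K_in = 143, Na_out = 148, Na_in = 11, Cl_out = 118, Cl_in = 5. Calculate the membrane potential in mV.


Vm = (RT/F)*ln((PK*Ko + PNa*Nao + PCl*Cli)/(PK*Ki + PNa*Nai + PCl*Clo))
Numer = 9.246, Denom = 196.397
Vm = -81.67 mV


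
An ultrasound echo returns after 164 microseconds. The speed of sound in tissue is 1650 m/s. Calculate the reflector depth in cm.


depth = c * t / 2
t = 164 us = 1.6400e-04 s
depth = 1650 * 1.6400e-04 / 2
depth = 0.1353 m = 13.53 cm


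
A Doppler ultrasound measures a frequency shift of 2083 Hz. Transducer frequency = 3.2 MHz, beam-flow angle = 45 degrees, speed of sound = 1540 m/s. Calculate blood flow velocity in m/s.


v = fd * c / (2 * f0 * cos(theta))
v = 2083 * 1540 / (2 * 3.2000e+06 * cos(45))
v = 0.7088 m/s


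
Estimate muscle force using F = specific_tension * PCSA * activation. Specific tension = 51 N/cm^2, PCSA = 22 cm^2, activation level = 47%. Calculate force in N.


F = sigma * PCSA * activation
F = 51 * 22 * 0.47
F = 527.3 N


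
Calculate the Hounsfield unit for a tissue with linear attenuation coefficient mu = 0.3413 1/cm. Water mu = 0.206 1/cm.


HU = ((mu_tissue - mu_water) / mu_water) * 1000
HU = ((0.3413 - 0.206) / 0.206) * 1000
HU = 656.8


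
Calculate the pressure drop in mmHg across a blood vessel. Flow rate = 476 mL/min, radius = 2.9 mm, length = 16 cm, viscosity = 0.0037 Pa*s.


dP = 8*mu*L*Q / (pi*r^4)
Q = 476 mL/min = 7.93333e-06 m^3/s
dP = 169.093 Pa = 169.093 / 133.322 mmHg = 1.268 mmHg


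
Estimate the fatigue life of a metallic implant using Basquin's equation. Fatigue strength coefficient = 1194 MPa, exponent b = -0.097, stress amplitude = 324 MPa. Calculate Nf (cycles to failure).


sigma_a = sigma_f' * (2Nf)^b
2Nf = (sigma_a/sigma_f')^(1/b)
2Nf = (324/1194)^(1/-0.097)
2Nf = 691491.38
Nf = 3.457e+05


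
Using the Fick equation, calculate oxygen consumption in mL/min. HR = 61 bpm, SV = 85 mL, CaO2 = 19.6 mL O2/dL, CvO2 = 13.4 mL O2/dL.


CO = HR*SV = 61*85/1000 = 5.185 L/min
a-v O2 diff = 19.6 - 13.4 = 6.2 mL/dL
VO2 = CO * (CaO2-CvO2) * 10 dL/L
VO2 = 5.185 * 6.2 * 10
VO2 = 321.5 mL/min


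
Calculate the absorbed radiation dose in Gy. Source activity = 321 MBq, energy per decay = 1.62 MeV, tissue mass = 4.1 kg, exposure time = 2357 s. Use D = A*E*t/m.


A = 321 MBq = 3.2100e+08 Bq
E = 1.62 MeV = 2.59524e-13 J
D = A*E*t/m = 3.2100e+08*2.59524e-13*2357/4.1
D = 0.04789 Gy


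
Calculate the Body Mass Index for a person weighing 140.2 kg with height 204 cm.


BMI = weight / height^2
height = 204 cm = 2.04 m
BMI = 140.2 / 2.04^2
BMI = 33.69 kg/m^2


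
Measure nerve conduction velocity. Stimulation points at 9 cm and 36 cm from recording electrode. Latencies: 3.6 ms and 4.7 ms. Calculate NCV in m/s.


Distance = (36 - 9) / 100 = 0.27 m
dt = (4.7 - 3.6) / 1000 = 0.0011 s
NCV = dist / dt = 245.5 m/s


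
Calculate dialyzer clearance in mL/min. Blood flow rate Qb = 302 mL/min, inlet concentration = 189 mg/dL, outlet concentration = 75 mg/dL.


K = Qb * (Cb_in - Cb_out) / Cb_in
K = 302 * (189 - 75) / 189
K = 182.2 mL/min


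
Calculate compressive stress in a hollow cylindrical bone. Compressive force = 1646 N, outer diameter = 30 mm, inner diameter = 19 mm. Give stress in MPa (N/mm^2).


A = pi*(r_o^2 - r_i^2)
r_o = 15 mm, r_i = 9.5 mm
A = 423.33 mm^2
sigma = F/A = 1646 / 423.33
sigma = 3.888 MPa


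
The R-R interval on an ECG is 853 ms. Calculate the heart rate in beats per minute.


HR = 60 / RR_interval(s)
RR = 853 ms = 0.853 s
HR = 60 / 0.853 = 70.34 bpm


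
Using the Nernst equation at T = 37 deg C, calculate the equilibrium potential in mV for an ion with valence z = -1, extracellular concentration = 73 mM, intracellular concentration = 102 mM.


E = (RT/(zF)) * ln(C_out/C_in)
T = 37 + 273.15 = 310.15 K
E = (8.314 * 310.15 / (-1 * 96485)) * ln(73/102)
E = 8.94 mV


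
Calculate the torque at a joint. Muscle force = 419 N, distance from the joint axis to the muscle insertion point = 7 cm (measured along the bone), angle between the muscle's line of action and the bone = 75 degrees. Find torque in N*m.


Torque = F * d * sin(theta)   (moment arm = d*sin(theta))
d = 7 cm = 0.07 m
Torque = 419 * 0.07 * sin(75)
Torque = 28.33 N*m


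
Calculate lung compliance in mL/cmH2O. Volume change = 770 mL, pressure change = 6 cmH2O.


C = dV / dP
C = 770 / 6
C = 128.3 mL/cmH2O


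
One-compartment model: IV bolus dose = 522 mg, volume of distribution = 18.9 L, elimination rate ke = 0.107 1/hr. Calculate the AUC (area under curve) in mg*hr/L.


C0 = Dose/Vd = 522/18.9 = 27.619 mg/L
AUC = C0/ke = 27.619/0.107
AUC = 258.1 mg*hr/L


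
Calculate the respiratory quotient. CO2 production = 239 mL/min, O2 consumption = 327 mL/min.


RQ = VCO2 / VO2
RQ = 239 / 327
RQ = 0.7309


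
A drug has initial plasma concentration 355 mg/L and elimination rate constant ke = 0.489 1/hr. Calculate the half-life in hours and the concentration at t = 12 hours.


t_half = ln(2) / ke = 0.693147 / 0.489 = 1.417 hr
C(t) = C0 * exp(-ke*t) = 355 * exp(-0.489*12)
C(12) = 1.004 mg/L


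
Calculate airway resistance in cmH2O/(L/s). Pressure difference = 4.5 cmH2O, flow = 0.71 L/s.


R = dP / flow
R = 4.5 / 0.71
R = 6.338 cmH2O/(L/s)


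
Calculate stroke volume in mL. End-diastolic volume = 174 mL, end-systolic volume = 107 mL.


SV = EDV - ESV
SV = 174 - 107
SV = 67 mL


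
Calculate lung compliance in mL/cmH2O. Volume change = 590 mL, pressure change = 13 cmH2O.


C = dV / dP
C = 590 / 13
C = 45.38 mL/cmH2O


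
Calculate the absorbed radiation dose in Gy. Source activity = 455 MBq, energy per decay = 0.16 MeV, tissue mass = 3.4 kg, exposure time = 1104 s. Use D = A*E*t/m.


A = 455 MBq = 4.5500e+08 Bq
E = 0.16 MeV = 2.5632e-14 J
D = A*E*t/m = 4.5500e+08*2.5632e-14*1104/3.4
D = 0.003787 Gy


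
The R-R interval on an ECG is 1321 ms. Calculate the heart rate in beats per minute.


HR = 60 / RR_interval(s)
RR = 1321 ms = 1.321 s
HR = 60 / 1.321 = 45.42 bpm


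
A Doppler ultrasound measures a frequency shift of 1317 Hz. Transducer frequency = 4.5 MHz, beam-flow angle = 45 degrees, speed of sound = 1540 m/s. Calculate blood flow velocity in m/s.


v = fd * c / (2 * f0 * cos(theta))
v = 1317 * 1540 / (2 * 4.5000e+06 * cos(45))
v = 0.3187 m/s


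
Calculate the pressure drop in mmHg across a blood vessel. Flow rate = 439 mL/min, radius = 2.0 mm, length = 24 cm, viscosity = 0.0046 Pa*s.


dP = 8*mu*L*Q / (pi*r^4)
Q = 439 mL/min = 7.31667e-06 m^3/s
dP = 1285.59 Pa = 1285.59 / 133.322 mmHg = 9.643 mmHg


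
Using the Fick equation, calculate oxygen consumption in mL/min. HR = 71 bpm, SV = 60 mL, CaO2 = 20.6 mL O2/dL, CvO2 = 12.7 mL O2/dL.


CO = HR*SV = 71*60/1000 = 4.26 L/min
a-v O2 diff = 20.6 - 12.7 = 7.9 mL/dL
VO2 = CO * (CaO2-CvO2) * 10 dL/L
VO2 = 4.26 * 7.9 * 10
VO2 = 336.5 mL/min


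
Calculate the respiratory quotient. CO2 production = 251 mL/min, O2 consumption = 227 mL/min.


RQ = VCO2 / VO2
RQ = 251 / 227
RQ = 1.106


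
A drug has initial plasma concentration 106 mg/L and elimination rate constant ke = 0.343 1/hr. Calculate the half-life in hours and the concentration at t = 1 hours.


t_half = ln(2) / ke = 0.693147 / 0.343 = 2.021 hr
C(t) = C0 * exp(-ke*t) = 106 * exp(-0.343*1)
C(1) = 75.22 mg/L


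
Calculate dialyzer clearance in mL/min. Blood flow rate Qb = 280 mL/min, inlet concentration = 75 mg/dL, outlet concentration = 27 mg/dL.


K = Qb * (Cb_in - Cb_out) / Cb_in
K = 280 * (75 - 27) / 75
K = 179.2 mL/min


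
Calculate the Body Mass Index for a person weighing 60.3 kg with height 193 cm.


BMI = weight / height^2
height = 193 cm = 1.93 m
BMI = 60.3 / 1.93^2
BMI = 16.19 kg/m^2


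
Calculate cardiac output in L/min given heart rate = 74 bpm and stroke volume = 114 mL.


CO = HR * SV
CO = 74 * 114 / 1000
CO = 8.436 L/min


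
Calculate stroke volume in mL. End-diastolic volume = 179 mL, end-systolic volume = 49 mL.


SV = EDV - ESV
SV = 179 - 49
SV = 130 mL


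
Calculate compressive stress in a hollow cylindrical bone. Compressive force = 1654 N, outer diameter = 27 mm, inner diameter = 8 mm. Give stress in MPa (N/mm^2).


A = pi*(r_o^2 - r_i^2)
r_o = 13.5 mm, r_i = 4 mm
A = 522.29 mm^2
sigma = F/A = 1654 / 522.29
sigma = 3.167 MPa


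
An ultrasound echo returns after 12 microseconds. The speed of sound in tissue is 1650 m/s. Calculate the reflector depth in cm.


depth = c * t / 2
t = 12 us = 1.2000e-05 s
depth = 1650 * 1.2000e-05 / 2
depth = 0.0099 m = 0.99 cm


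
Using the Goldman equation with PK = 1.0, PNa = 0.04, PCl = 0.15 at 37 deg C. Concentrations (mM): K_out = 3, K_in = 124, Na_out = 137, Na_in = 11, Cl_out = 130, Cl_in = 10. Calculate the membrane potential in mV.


Vm = (RT/F)*ln((PK*Ko + PNa*Nao + PCl*Cli)/(PK*Ki + PNa*Nai + PCl*Clo))
Numer = 9.98, Denom = 143.94
Vm = -71.32 mV


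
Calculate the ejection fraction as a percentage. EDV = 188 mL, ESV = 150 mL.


SV = EDV - ESV = 188 - 150 = 38 mL
EF = SV/EDV * 100 = 38/188 * 100
EF = 20.21%


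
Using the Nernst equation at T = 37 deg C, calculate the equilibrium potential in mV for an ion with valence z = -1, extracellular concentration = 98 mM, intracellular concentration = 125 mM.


E = (RT/(zF)) * ln(C_out/C_in)
T = 37 + 273.15 = 310.15 K
E = (8.314 * 310.15 / (-1 * 96485)) * ln(98/125)
E = 6.503 mV


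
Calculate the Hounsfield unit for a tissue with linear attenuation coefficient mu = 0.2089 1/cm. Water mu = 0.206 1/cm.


HU = ((mu_tissue - mu_water) / mu_water) * 1000
HU = ((0.2089 - 0.206) / 0.206) * 1000
HU = 14.08


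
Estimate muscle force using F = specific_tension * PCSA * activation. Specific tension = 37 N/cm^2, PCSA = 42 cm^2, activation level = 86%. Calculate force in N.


F = sigma * PCSA * activation
F = 37 * 42 * 0.86
F = 1336 N


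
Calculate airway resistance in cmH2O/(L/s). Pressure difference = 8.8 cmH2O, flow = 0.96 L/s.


R = dP / flow
R = 8.8 / 0.96
R = 9.167 cmH2O/(L/s)


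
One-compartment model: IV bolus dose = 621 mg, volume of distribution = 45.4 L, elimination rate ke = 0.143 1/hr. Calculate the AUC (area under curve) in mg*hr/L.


C0 = Dose/Vd = 621/45.4 = 13.6784 mg/L
AUC = C0/ke = 13.6784/0.143
AUC = 95.65 mg*hr/L


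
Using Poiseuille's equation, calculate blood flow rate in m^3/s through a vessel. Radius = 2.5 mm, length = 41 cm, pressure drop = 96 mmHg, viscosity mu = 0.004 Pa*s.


Q = pi*r^4*dP / (8*mu*L)
r = 0.0025 m, L = 0.41 m
dP = 96 mmHg = 12798.912 Pa
Q = 1.1972e-04 m^3/s


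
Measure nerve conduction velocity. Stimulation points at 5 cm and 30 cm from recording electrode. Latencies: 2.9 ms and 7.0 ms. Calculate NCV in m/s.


Distance = (30 - 5) / 100 = 0.25 m
dt = (7.0 - 2.9) / 1000 = 0.0041 s
NCV = dist / dt = 60.98 m/s


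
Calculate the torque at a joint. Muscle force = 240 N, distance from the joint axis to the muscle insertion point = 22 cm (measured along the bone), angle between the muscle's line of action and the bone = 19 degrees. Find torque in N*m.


Torque = F * d * sin(theta)   (moment arm = d*sin(theta))
d = 22 cm = 0.22 m
Torque = 240 * 0.22 * sin(19)
Torque = 17.19 N*m


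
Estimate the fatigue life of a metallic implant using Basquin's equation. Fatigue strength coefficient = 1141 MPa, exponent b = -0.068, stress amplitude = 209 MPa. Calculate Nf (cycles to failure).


sigma_a = sigma_f' * (2Nf)^b
2Nf = (sigma_a/sigma_f')^(1/b)
2Nf = (209/1141)^(1/-0.068)
2Nf = 6.9228462e+10
Nf = 3.4614e+10


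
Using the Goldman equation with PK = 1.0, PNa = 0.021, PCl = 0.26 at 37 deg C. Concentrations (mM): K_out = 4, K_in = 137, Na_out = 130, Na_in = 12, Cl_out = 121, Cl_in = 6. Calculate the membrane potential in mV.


Vm = (RT/F)*ln((PK*Ko + PNa*Nao + PCl*Cli)/(PK*Ki + PNa*Nai + PCl*Clo))
Numer = 8.29, Denom = 168.712
Vm = -80.53 mV


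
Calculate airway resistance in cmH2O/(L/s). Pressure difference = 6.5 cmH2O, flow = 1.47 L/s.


R = dP / flow
R = 6.5 / 1.47
R = 4.422 cmH2O/(L/s)


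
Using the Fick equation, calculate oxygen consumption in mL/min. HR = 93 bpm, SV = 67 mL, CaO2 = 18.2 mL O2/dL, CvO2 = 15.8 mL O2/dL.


CO = HR*SV = 93*67/1000 = 6.231 L/min
a-v O2 diff = 18.2 - 15.8 = 2.4 mL/dL
VO2 = CO * (CaO2-CvO2) * 10 dL/L
VO2 = 6.231 * 2.4 * 10
VO2 = 149.5 mL/min


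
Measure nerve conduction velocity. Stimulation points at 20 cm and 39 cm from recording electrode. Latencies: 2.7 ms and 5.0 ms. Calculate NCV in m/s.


Distance = (39 - 20) / 100 = 0.19 m
dt = (5.0 - 2.7) / 1000 = 0.0023 s
NCV = dist / dt = 82.61 m/s


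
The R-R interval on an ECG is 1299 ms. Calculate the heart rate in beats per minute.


HR = 60 / RR_interval(s)
RR = 1299 ms = 1.299 s
HR = 60 / 1.299 = 46.19 bpm


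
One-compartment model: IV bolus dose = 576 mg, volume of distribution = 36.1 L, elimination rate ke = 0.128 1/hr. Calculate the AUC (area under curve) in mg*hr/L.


C0 = Dose/Vd = 576/36.1 = 15.9557 mg/L
AUC = C0/ke = 15.9557/0.128
AUC = 124.7 mg*hr/L


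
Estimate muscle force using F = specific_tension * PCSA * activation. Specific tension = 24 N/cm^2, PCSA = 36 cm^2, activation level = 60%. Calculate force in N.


F = sigma * PCSA * activation
F = 24 * 36 * 0.6
F = 518.4 N


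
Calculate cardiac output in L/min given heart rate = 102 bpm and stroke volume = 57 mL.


CO = HR * SV
CO = 102 * 57 / 1000
CO = 5.814 L/min


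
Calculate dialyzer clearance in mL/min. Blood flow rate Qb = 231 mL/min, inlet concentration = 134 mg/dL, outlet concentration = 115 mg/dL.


K = Qb * (Cb_in - Cb_out) / Cb_in
K = 231 * (134 - 115) / 134
K = 32.75 mL/min


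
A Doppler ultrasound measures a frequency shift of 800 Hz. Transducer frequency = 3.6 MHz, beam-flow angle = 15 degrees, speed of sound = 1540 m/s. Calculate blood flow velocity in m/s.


v = fd * c / (2 * f0 * cos(theta))
v = 800 * 1540 / (2 * 3.6000e+06 * cos(15))
v = 0.1771 m/s


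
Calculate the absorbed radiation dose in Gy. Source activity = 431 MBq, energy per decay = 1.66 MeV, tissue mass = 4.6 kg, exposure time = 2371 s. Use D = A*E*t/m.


A = 431 MBq = 4.3100e+08 Bq
E = 1.66 MeV = 2.65932e-13 J
D = A*E*t/m = 4.3100e+08*2.65932e-13*2371/4.6
D = 0.05908 Gy


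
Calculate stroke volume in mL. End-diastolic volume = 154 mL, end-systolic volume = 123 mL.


SV = EDV - ESV
SV = 154 - 123
SV = 31 mL


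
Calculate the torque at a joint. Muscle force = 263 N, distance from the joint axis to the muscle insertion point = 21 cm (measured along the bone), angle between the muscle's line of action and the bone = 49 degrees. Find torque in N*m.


Torque = F * d * sin(theta)   (moment arm = d*sin(theta))
d = 21 cm = 0.21 m
Torque = 263 * 0.21 * sin(49)
Torque = 41.68 N*m


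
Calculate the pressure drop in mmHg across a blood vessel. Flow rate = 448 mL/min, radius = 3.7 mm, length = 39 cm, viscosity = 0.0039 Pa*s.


dP = 8*mu*L*Q / (pi*r^4)
Q = 448 mL/min = 7.46667e-06 m^3/s
dP = 154.308 Pa = 154.308 / 133.322 mmHg = 1.157 mmHg


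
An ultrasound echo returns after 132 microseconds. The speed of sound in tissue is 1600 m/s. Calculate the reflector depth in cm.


depth = c * t / 2
t = 132 us = 1.3200e-04 s
depth = 1600 * 1.3200e-04 / 2
depth = 0.1056 m = 10.56 cm


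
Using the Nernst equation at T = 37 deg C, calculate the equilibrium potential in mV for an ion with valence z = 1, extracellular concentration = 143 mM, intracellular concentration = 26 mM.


E = (RT/(zF)) * ln(C_out/C_in)
T = 37 + 273.15 = 310.15 K
E = (8.314 * 310.15 / (1 * 96485)) * ln(143/26)
E = 45.56 mV


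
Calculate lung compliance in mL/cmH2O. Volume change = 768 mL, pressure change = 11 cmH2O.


C = dV / dP
C = 768 / 11
C = 69.82 mL/cmH2O


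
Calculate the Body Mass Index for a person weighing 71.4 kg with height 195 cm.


BMI = weight / height^2
height = 195 cm = 1.95 m
BMI = 71.4 / 1.95^2
BMI = 18.78 kg/m^2


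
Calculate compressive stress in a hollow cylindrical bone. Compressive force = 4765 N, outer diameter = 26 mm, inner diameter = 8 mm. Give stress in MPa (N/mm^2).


A = pi*(r_o^2 - r_i^2)
r_o = 13 mm, r_i = 4 mm
A = 480.664 mm^2
sigma = F/A = 4765 / 480.664
sigma = 9.913 MPa


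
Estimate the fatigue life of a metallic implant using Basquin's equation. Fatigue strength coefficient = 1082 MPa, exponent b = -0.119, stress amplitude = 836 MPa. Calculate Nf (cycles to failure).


sigma_a = sigma_f' * (2Nf)^b
2Nf = (sigma_a/sigma_f')^(1/b)
2Nf = (836/1082)^(1/-0.119)
2Nf = 8.7368082
Nf = 4.368


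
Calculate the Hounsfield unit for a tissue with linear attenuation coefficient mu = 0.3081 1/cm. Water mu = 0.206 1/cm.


HU = ((mu_tissue - mu_water) / mu_water) * 1000
HU = ((0.3081 - 0.206) / 0.206) * 1000
HU = 495.6


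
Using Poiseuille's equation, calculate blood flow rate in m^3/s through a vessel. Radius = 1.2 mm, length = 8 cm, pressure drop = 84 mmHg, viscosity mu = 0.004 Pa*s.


Q = pi*r^4*dP / (8*mu*L)
r = 0.0012 m, L = 0.08 m
dP = 84 mmHg = 11199.048 Pa
Q = 2.8498e-05 m^3/s


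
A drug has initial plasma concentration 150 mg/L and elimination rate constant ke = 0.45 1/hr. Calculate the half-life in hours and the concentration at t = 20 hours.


t_half = ln(2) / ke = 0.693147 / 0.45 = 1.54 hr
C(t) = C0 * exp(-ke*t) = 150 * exp(-0.45*20)
C(20) = 0.01851 mg/L


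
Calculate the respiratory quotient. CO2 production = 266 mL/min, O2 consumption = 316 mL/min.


RQ = VCO2 / VO2
RQ = 266 / 316
RQ = 0.8418


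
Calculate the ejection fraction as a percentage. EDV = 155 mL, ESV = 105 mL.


SV = EDV - ESV = 155 - 105 = 50 mL
EF = SV/EDV * 100 = 50/155 * 100
EF = 32.26%


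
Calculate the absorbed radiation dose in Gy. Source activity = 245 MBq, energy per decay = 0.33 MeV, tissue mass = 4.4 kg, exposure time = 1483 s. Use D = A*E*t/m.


A = 245 MBq = 2.4500e+08 Bq
E = 0.33 MeV = 5.2866e-14 J
D = A*E*t/m = 2.4500e+08*5.2866e-14*1483/4.4
D = 0.004365 Gy


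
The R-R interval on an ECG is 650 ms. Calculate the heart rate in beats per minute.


HR = 60 / RR_interval(s)
RR = 650 ms = 0.65 s
HR = 60 / 0.65 = 92.31 bpm


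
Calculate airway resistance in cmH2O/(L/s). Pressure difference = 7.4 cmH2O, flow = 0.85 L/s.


R = dP / flow
R = 7.4 / 0.85
R = 8.706 cmH2O/(L/s)


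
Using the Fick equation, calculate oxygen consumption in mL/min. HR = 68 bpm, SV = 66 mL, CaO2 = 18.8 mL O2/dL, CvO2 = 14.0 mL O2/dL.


CO = HR*SV = 68*66/1000 = 4.488 L/min
a-v O2 diff = 18.8 - 14.0 = 4.8 mL/dL
VO2 = CO * (CaO2-CvO2) * 10 dL/L
VO2 = 4.488 * 4.8 * 10
VO2 = 215.4 mL/min


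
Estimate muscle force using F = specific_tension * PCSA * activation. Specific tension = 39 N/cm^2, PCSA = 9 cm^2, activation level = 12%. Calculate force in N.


F = sigma * PCSA * activation
F = 39 * 9 * 0.12
F = 42.12 N


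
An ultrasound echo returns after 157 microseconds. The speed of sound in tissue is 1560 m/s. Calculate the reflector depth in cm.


depth = c * t / 2
t = 157 us = 1.5700e-04 s
depth = 1560 * 1.5700e-04 / 2
depth = 0.12246 m = 12.246 cm


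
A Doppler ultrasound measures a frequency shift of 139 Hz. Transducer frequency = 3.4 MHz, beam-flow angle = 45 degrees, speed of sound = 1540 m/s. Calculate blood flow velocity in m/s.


v = fd * c / (2 * f0 * cos(theta))
v = 139 * 1540 / (2 * 3.4000e+06 * cos(45))
v = 0.04452 m/s


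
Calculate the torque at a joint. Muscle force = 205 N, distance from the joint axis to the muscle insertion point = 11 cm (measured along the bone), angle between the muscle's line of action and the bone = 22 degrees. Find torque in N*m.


Torque = F * d * sin(theta)   (moment arm = d*sin(theta))
d = 11 cm = 0.11 m
Torque = 205 * 0.11 * sin(22)
Torque = 8.447 N*m


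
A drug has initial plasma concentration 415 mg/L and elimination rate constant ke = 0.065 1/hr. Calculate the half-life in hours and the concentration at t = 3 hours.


t_half = ln(2) / ke = 0.693147 / 0.065 = 10.66 hr
C(t) = C0 * exp(-ke*t) = 415 * exp(-0.065*3)
C(3) = 341.5 mg/L


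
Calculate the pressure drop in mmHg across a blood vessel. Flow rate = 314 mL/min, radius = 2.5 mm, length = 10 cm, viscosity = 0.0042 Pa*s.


dP = 8*mu*L*Q / (pi*r^4)
Q = 314 mL/min = 5.23333e-06 m^3/s
dP = 143.287 Pa = 143.287 / 133.322 mmHg = 1.075 mmHg


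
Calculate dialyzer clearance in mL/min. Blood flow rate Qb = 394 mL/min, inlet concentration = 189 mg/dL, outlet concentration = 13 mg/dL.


K = Qb * (Cb_in - Cb_out) / Cb_in
K = 394 * (189 - 13) / 189
K = 366.9 mL/min


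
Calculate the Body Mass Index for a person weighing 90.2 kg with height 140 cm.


BMI = weight / height^2
height = 140 cm = 1.4 m
BMI = 90.2 / 1.4^2
BMI = 46.02 kg/m^2


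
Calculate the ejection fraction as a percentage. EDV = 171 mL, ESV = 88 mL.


SV = EDV - ESV = 171 - 88 = 83 mL
EF = SV/EDV * 100 = 83/171 * 100
EF = 48.54%


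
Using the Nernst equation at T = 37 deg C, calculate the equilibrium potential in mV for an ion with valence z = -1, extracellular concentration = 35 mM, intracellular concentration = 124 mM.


E = (RT/(zF)) * ln(C_out/C_in)
T = 37 + 273.15 = 310.15 K
E = (8.314 * 310.15 / (-1 * 96485)) * ln(35/124)
E = 33.81 mV


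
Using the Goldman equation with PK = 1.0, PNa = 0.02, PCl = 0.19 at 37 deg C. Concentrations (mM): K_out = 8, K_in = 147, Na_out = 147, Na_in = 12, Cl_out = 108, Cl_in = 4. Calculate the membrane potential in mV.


Vm = (RT/F)*ln((PK*Ko + PNa*Nao + PCl*Cli)/(PK*Ki + PNa*Nai + PCl*Clo))
Numer = 11.7, Denom = 167.76
Vm = -71.17 mV


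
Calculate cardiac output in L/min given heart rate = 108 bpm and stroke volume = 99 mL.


CO = HR * SV
CO = 108 * 99 / 1000
CO = 10.69 L/min


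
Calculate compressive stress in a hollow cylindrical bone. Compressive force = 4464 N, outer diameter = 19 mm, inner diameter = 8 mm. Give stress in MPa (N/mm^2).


A = pi*(r_o^2 - r_i^2)
r_o = 9.5 mm, r_i = 4 mm
A = 233.263 mm^2
sigma = F/A = 4464 / 233.263
sigma = 19.14 MPa


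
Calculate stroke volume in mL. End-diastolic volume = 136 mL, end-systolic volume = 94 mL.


SV = EDV - ESV
SV = 136 - 94
SV = 42 mL


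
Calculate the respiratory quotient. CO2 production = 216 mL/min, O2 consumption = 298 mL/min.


RQ = VCO2 / VO2
RQ = 216 / 298
RQ = 0.7248


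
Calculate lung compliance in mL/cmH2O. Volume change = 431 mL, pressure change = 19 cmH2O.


C = dV / dP
C = 431 / 19
C = 22.68 mL/cmH2O


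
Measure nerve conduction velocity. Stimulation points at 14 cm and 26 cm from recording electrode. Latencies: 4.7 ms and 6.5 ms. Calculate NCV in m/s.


Distance = (26 - 14) / 100 = 0.12 m
dt = (6.5 - 4.7) / 1000 = 0.0018 s
NCV = dist / dt = 66.67 m/s


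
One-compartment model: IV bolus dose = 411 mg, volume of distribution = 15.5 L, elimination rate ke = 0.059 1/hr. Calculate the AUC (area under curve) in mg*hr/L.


C0 = Dose/Vd = 411/15.5 = 26.5161 mg/L
AUC = C0/ke = 26.5161/0.059
AUC = 449.4 mg*hr/L


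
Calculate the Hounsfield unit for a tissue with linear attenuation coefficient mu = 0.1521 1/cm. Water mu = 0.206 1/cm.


HU = ((mu_tissue - mu_water) / mu_water) * 1000
HU = ((0.1521 - 0.206) / 0.206) * 1000
HU = -261.7


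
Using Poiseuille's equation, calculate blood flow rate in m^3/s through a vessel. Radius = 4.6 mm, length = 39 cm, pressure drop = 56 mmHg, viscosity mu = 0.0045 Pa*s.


Q = pi*r^4*dP / (8*mu*L)
r = 0.0046 m, L = 0.39 m
dP = 56 mmHg = 7466.032 Pa
Q = 7.4800e-04 m^3/s


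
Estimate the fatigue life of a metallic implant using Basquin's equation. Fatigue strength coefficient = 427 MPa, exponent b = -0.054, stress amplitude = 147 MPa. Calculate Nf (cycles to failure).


sigma_a = sigma_f' * (2Nf)^b
2Nf = (sigma_a/sigma_f')^(1/b)
2Nf = (147/427)^(1/-0.054)
2Nf = 3.7680887e+08
Nf = 1.8840e+08


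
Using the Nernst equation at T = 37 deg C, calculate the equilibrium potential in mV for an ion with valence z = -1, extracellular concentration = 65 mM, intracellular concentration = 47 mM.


E = (RT/(zF)) * ln(C_out/C_in)
T = 37 + 273.15 = 310.15 K
E = (8.314 * 310.15 / (-1 * 96485)) * ln(65/47)
E = -8.665 mV


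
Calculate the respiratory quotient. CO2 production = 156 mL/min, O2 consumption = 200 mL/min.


RQ = VCO2 / VO2
RQ = 156 / 200
RQ = 0.78


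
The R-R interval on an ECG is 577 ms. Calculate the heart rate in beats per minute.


HR = 60 / RR_interval(s)
RR = 577 ms = 0.577 s
HR = 60 / 0.577 = 104 bpm


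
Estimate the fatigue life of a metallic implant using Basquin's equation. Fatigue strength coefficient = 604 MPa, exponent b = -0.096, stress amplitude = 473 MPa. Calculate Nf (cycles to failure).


sigma_a = sigma_f' * (2Nf)^b
2Nf = (sigma_a/sigma_f')^(1/b)
2Nf = (473/604)^(1/-0.096)
2Nf = 12.764326
Nf = 6.382


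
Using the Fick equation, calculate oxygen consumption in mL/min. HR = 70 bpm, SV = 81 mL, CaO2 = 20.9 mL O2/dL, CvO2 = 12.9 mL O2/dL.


CO = HR*SV = 70*81/1000 = 5.67 L/min
a-v O2 diff = 20.9 - 12.9 = 8 mL/dL
VO2 = CO * (CaO2-CvO2) * 10 dL/L
VO2 = 5.67 * 8 * 10
VO2 = 453.6 mL/min


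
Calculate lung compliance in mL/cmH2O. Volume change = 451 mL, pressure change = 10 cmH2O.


C = dV / dP
C = 451 / 10
C = 45.1 mL/cmH2O


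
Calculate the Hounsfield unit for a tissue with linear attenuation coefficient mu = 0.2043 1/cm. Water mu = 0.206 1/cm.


HU = ((mu_tissue - mu_water) / mu_water) * 1000
HU = ((0.2043 - 0.206) / 0.206) * 1000
HU = -8.252


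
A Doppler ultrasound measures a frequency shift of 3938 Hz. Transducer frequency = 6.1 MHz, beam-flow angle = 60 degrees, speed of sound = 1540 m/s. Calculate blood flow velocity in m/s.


v = fd * c / (2 * f0 * cos(theta))
v = 3938 * 1540 / (2 * 6.1000e+06 * cos(60))
v = 0.9942 m/s


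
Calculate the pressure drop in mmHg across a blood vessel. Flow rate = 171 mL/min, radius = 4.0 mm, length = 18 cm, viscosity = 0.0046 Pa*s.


dP = 8*mu*L*Q / (pi*r^4)
Q = 171 mL/min = 2.85e-06 m^3/s
dP = 23.4734 Pa = 23.4734 / 133.322 mmHg = 0.1761 mmHg


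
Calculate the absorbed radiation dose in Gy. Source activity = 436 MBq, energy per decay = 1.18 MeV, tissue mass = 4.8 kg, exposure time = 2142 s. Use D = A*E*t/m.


A = 436 MBq = 4.3600e+08 Bq
E = 1.18 MeV = 1.89036e-13 J
D = A*E*t/m = 4.3600e+08*1.89036e-13*2142/4.8
D = 0.03678 Gy


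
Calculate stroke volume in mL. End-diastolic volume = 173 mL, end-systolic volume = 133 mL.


SV = EDV - ESV
SV = 173 - 133
SV = 40 mL


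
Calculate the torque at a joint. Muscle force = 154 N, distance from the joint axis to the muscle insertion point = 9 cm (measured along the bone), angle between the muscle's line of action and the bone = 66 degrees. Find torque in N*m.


Torque = F * d * sin(theta)   (moment arm = d*sin(theta))
d = 9 cm = 0.09 m
Torque = 154 * 0.09 * sin(66)
Torque = 12.66 N*m


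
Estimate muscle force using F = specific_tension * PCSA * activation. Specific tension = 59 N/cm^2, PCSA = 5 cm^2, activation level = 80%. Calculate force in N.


F = sigma * PCSA * activation
F = 59 * 5 * 0.8
F = 236 N


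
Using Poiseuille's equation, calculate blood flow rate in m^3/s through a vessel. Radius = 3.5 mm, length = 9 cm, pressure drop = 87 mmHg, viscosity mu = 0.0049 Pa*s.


Q = pi*r^4*dP / (8*mu*L)
r = 0.0035 m, L = 0.09 m
dP = 87 mmHg = 11599.014 Pa
Q = 0.00155 m^3/s


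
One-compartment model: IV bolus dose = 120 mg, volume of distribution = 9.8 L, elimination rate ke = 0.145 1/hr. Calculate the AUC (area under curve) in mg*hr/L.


C0 = Dose/Vd = 120/9.8 = 12.2449 mg/L
AUC = C0/ke = 12.2449/0.145
AUC = 84.45 mg*hr/L


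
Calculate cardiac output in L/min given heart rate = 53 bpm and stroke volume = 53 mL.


CO = HR * SV
CO = 53 * 53 / 1000
CO = 2.809 L/min


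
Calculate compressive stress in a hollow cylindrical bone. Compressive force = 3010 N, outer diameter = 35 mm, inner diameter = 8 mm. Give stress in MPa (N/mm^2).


A = pi*(r_o^2 - r_i^2)
r_o = 17.5 mm, r_i = 4 mm
A = 911.847 mm^2
sigma = F/A = 3010 / 911.847
sigma = 3.301 MPa


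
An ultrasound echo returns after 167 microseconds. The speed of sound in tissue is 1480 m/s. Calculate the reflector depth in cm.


depth = c * t / 2
t = 167 us = 1.6700e-04 s
depth = 1480 * 1.6700e-04 / 2
depth = 0.12358 m = 12.358 cm


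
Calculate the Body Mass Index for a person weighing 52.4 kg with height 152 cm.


BMI = weight / height^2
height = 152 cm = 1.52 m
BMI = 52.4 / 1.52^2
BMI = 22.68 kg/m^2


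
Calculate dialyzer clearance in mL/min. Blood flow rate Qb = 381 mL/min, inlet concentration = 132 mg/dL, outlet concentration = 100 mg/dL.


K = Qb * (Cb_in - Cb_out) / Cb_in
K = 381 * (132 - 100) / 132
K = 92.36 mL/min


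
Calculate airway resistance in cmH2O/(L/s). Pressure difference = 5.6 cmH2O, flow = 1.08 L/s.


R = dP / flow
R = 5.6 / 1.08
R = 5.185 cmH2O/(L/s)


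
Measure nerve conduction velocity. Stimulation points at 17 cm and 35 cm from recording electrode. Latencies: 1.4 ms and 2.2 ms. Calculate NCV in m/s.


Distance = (35 - 17) / 100 = 0.18 m
dt = (2.2 - 1.4) / 1000 = 8.0000e-04 s
NCV = dist / dt = 225 m/s


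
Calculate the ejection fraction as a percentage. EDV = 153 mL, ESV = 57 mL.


SV = EDV - ESV = 153 - 57 = 96 mL
EF = SV/EDV * 100 = 96/153 * 100
EF = 62.75%


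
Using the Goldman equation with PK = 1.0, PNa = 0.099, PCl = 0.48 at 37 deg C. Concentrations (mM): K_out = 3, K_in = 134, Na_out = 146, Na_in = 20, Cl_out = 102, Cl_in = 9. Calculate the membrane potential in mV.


Vm = (RT/F)*ln((PK*Ko + PNa*Nao + PCl*Cli)/(PK*Ki + PNa*Nai + PCl*Clo))
Numer = 21.774, Denom = 184.94
Vm = -57.17 mV


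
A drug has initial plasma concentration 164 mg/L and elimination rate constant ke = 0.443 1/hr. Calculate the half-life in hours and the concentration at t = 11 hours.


t_half = ln(2) / ke = 0.693147 / 0.443 = 1.565 hr
C(t) = C0 * exp(-ke*t) = 164 * exp(-0.443*11)
C(11) = 1.255 mg/L


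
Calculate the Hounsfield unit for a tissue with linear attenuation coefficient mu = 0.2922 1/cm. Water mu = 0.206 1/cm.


HU = ((mu_tissue - mu_water) / mu_water) * 1000
HU = ((0.2922 - 0.206) / 0.206) * 1000
HU = 418.4


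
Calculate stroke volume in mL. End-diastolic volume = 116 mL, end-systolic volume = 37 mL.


SV = EDV - ESV
SV = 116 - 37
SV = 79 mL


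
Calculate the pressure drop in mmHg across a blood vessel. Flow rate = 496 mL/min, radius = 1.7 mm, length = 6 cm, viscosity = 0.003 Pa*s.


dP = 8*mu*L*Q / (pi*r^4)
Q = 496 mL/min = 8.26667e-06 m^3/s
dP = 453.678 Pa = 453.678 / 133.322 mmHg = 3.403 mmHg


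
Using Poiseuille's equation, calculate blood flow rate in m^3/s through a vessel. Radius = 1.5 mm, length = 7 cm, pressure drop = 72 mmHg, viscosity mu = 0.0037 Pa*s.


Q = pi*r^4*dP / (8*mu*L)
r = 0.0015 m, L = 0.07 m
dP = 72 mmHg = 9599.184 Pa
Q = 7.3682e-05 m^3/s


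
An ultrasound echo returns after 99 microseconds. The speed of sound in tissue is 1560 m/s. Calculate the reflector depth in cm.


depth = c * t / 2
t = 99 us = 9.9000e-05 s
depth = 1560 * 9.9000e-05 / 2
depth = 0.07722 m = 7.722 cm


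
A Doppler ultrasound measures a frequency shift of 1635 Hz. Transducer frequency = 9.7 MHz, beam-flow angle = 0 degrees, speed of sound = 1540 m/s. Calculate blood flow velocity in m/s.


v = fd * c / (2 * f0 * cos(theta))
v = 1635 * 1540 / (2 * 9.7000e+06 * cos(0))
v = 0.1298 m/s


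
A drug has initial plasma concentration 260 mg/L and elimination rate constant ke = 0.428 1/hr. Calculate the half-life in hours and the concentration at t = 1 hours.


t_half = ln(2) / ke = 0.693147 / 0.428 = 1.62 hr
C(t) = C0 * exp(-ke*t) = 260 * exp(-0.428*1)
C(1) = 169.5 mg/L


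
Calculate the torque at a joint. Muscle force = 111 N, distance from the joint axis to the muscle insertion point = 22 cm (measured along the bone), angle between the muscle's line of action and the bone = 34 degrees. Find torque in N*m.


Torque = F * d * sin(theta)   (moment arm = d*sin(theta))
d = 22 cm = 0.22 m
Torque = 111 * 0.22 * sin(34)
Torque = 13.66 N*m


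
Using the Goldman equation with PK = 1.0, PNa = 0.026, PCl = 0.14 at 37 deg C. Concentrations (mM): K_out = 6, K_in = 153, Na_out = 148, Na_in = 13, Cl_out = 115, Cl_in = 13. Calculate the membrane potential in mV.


Vm = (RT/F)*ln((PK*Ko + PNa*Nao + PCl*Cli)/(PK*Ki + PNa*Nai + PCl*Clo))
Numer = 11.668, Denom = 169.438
Vm = -71.51 mV


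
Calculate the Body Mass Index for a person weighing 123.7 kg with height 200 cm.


BMI = weight / height^2
height = 200 cm = 2 m
BMI = 123.7 / 2^2
BMI = 30.93 kg/m^2


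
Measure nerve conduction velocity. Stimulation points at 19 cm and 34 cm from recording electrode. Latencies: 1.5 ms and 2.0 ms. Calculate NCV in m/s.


Distance = (34 - 19) / 100 = 0.15 m
dt = (2.0 - 1.5) / 1000 = 5.0000e-04 s
NCV = dist / dt = 300 m/s


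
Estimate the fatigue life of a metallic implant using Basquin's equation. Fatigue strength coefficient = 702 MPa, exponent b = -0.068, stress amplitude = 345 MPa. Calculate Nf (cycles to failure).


sigma_a = sigma_f' * (2Nf)^b
2Nf = (sigma_a/sigma_f')^(1/b)
2Nf = (345/702)^(1/-0.068)
2Nf = 34437.345
Nf = 1.722e+04


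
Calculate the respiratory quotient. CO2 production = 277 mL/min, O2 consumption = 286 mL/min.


RQ = VCO2 / VO2
RQ = 277 / 286
RQ = 0.9685


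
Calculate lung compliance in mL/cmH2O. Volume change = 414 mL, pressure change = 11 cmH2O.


C = dV / dP
C = 414 / 11
C = 37.64 mL/cmH2O


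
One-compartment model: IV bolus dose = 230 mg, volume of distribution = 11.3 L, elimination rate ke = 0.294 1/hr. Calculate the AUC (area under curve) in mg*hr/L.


C0 = Dose/Vd = 230/11.3 = 20.354 mg/L
AUC = C0/ke = 20.354/0.294
AUC = 69.23 mg*hr/L


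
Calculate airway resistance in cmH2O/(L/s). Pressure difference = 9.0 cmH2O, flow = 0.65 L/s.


R = dP / flow
R = 9.0 / 0.65
R = 13.85 cmH2O/(L/s)


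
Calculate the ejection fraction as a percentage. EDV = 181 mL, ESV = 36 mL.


SV = EDV - ESV = 181 - 36 = 145 mL
EF = SV/EDV * 100 = 145/181 * 100
EF = 80.11%


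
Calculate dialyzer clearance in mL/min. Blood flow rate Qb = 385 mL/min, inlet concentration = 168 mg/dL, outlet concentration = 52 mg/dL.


K = Qb * (Cb_in - Cb_out) / Cb_in
K = 385 * (168 - 52) / 168
K = 265.8 mL/min


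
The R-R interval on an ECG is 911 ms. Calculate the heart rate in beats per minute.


HR = 60 / RR_interval(s)
RR = 911 ms = 0.911 s
HR = 60 / 0.911 = 65.86 bpm


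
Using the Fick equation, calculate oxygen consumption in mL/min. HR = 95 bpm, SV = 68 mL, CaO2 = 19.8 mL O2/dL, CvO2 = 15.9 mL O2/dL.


CO = HR*SV = 95*68/1000 = 6.46 L/min
a-v O2 diff = 19.8 - 15.9 = 3.9 mL/dL
VO2 = CO * (CaO2-CvO2) * 10 dL/L
VO2 = 6.46 * 3.9 * 10
VO2 = 251.9 mL/min


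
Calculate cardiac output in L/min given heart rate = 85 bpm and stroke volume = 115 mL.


CO = HR * SV
CO = 85 * 115 / 1000
CO = 9.775 L/min


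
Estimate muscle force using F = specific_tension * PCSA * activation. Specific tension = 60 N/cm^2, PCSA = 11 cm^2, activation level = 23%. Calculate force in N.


F = sigma * PCSA * activation
F = 60 * 11 * 0.23
F = 151.8 N


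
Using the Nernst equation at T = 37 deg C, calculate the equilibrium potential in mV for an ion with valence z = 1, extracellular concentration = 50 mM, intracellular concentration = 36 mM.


E = (RT/(zF)) * ln(C_out/C_in)
T = 37 + 273.15 = 310.15 K
E = (8.314 * 310.15 / (1 * 96485)) * ln(50/36)
E = 8.779 mV


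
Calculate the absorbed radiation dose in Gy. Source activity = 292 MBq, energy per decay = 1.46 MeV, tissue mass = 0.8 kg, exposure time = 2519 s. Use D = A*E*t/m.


A = 292 MBq = 2.9200e+08 Bq
E = 1.46 MeV = 2.33892e-13 J
D = A*E*t/m = 2.9200e+08*2.33892e-13*2519/0.8
D = 0.215 Gy


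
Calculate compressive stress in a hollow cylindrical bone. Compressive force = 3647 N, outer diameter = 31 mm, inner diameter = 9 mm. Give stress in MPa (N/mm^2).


A = pi*(r_o^2 - r_i^2)
r_o = 15.5 mm, r_i = 4.5 mm
A = 691.15 mm^2
sigma = F/A = 3647 / 691.15
sigma = 5.277 MPa


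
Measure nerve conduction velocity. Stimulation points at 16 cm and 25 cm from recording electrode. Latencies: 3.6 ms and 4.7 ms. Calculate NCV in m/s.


Distance = (25 - 16) / 100 = 0.09 m
dt = (4.7 - 3.6) / 1000 = 0.0011 s
NCV = dist / dt = 81.82 m/s


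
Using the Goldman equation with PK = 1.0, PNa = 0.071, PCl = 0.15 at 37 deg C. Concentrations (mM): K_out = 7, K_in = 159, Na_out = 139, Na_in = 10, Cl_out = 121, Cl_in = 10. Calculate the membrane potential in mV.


Vm = (RT/F)*ln((PK*Ko + PNa*Nao + PCl*Cli)/(PK*Ki + PNa*Nai + PCl*Clo))
Numer = 18.369, Denom = 177.86
Vm = -60.68 mV


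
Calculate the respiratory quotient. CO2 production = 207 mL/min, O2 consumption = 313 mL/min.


RQ = VCO2 / VO2
RQ = 207 / 313
RQ = 0.6613


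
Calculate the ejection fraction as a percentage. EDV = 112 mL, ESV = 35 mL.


SV = EDV - ESV = 112 - 35 = 77 mL
EF = SV/EDV * 100 = 77/112 * 100
EF = 68.75%


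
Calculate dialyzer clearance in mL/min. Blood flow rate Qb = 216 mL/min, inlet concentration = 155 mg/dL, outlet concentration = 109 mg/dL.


K = Qb * (Cb_in - Cb_out) / Cb_in
K = 216 * (155 - 109) / 155
K = 64.1 mL/min
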